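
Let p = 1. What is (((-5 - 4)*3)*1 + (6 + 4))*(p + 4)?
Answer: -85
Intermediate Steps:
(((-5 - 4)*3)*1 + (6 + 4))*(p + 4) = (((-5 - 4)*3)*1 + (6 + 4))*(1 + 4) = (-9*3*1 + 10)*5 = (-27*1 + 10)*5 = (-27 + 10)*5 = -17*5 = -85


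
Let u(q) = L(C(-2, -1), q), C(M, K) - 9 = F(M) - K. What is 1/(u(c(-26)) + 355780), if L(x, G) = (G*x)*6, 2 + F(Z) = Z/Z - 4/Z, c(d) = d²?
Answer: 1/400396 ≈ 2.4975e-6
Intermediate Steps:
F(Z) = -1 - 4/Z (F(Z) = -2 + (Z/Z - 4/Z) = -2 + (1 - 4/Z) = -1 - 4/Z)
C(M, K) = 9 - K + (-4 - M)/M (C(M, K) = 9 + ((-4 - M)/M - K) = 9 + (-K + (-4 - M)/M) = 9 - K + (-4 - M)/M)
L(x, G) = 6*G*x
u(q) = 66*q (u(q) = 6*q*(8 - 1*(-1) - 4/(-2)) = 6*q*(8 + 1 - 4*(-½)) = 6*q*(8 + 1 + 2) = 6*q*11 = 66*q)
1/(u(c(-26)) + 355780) = 1/(66*(-26)² + 355780) = 1/(66*676 + 355780) = 1/(44616 + 355780) = 1/400396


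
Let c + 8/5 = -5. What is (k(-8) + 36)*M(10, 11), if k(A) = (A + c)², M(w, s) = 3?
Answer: 18687/25 ≈ 747.48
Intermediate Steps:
c = -33/5 (c = -8/5 - 5 = -33/5 ≈ -6.6000)
k(A) = (-33/5 + A)² (k(A) = (A - 33/5)² = (-33/5 + A)²)
(k(-8) + 36)*M(10, 11) = ((-33 + 5*(-8))²/25 + 36)*3 = ((-33 - 40)²/25 + 36)*3 = ((1/25)*(-73)² + 36)*3 = ((1/25)*5329 + 36)*3 = (5329/25 + 36)*3 = (6229/25)*3 = 18687/25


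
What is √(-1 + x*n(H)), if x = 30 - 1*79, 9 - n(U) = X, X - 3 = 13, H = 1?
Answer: 3*√38 ≈ 18.493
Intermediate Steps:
X = 16 (X = 3 + 13 = 16)
n(U) = -7 (n(U) = 9 - 1*16 = 9 - 16 = -7)
x = -49 (x = 30 - 79 = -49)
√(-1 + x*n(H)) = √(-1 - 49*(-7)) = √(-1 + 343) = √342 = 3*√38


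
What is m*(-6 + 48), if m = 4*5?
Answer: 840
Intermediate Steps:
m = 20
m*(-6 + 48) = 20*(-6 + 48) = 20*42 = 840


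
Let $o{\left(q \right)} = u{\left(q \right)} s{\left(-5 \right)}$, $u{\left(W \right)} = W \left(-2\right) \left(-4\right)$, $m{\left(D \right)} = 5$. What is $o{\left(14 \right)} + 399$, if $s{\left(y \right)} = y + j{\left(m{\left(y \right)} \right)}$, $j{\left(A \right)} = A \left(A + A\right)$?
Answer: $5439$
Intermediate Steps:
$j{\left(A \right)} = 2 A^{2}$ ($j{\left(A \right)} = A 2 A = 2 A^{2}$)
$u{\left(W \right)} = 8 W$ ($u{\left(W \right)} = - 2 W \left(-4\right) = 8 W$)
$s{\left(y \right)} = 50 + y$ ($s{\left(y \right)} = y + 2 \cdot 5^{2} = y + 2 \cdot 25 = y + 50 = 50 + y$)
$o{\left(q \right)} = 360 q$ ($o{\left(q \right)} = 8 q \left(50 - 5\right) = 8 q 45 = 360 q$)
$o{\left(14 \right)} + 399 = 360 \cdot 14 + 399 = 5040 + 399 = 5439$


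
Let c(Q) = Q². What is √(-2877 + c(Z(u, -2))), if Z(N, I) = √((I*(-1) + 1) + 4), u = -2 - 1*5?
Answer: I*√2870 ≈ 53.572*I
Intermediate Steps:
u = -7 (u = -2 - 5 = -7)
Z(N, I) = √(5 - I) (Z(N, I) = √((-I + 1) + 4) = √((1 - I) + 4) = √(5 - I))
√(-2877 + c(Z(u, -2))) = √(-2877 + (√(5 - 1*(-2)))²) = √(-2877 + (√(5 + 2))²) = √(-2877 + (√7)²) = √(-2877 + 7) = √(-2870) = I*√2870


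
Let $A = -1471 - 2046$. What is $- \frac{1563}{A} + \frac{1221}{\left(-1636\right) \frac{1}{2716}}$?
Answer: $- \frac{2915161236}{1438453} \approx -2026.6$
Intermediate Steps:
$A = -3517$
$- \frac{1563}{A} + \frac{1221}{\left(-1636\right) \frac{1}{2716}} = - \frac{1563}{-3517} + \frac{1221}{\left(-1636\right) \frac{1}{2716}} = \left(-1563\right) \left(- \frac{1}{3517}\right) + \frac{1221}{\left(-1636\right) \frac{1}{2716}} = \frac{1563}{3517} + \frac{1221}{- \frac{409}{679}} = \frac{1563}{3517} + 1221 \left(- \frac{679}{409}\right) = \frac{1563}{3517} - \frac{829059}{409} = - \frac{2915161236}{1438453}$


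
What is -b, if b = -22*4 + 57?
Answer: 31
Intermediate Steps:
b = -31 (b = -88 + 57 = -31)
-b = -1*(-31) = 31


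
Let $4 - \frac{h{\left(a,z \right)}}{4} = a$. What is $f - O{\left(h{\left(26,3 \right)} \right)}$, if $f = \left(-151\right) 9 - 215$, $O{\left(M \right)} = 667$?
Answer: $-2241$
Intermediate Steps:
$h{\left(a,z \right)} = 16 - 4 a$
$f = -1574$ ($f = -1359 - 215 = -1574$)
$f - O{\left(h{\left(26,3 \right)} \right)} = -1574 - 667 = -2241$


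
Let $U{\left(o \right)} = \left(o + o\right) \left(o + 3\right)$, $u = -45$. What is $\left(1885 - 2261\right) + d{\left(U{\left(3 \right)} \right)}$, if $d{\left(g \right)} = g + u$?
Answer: $-385$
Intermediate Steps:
$U{\left(o \right)} = 2 o \left(3 + o\right)$
$d{\left(g \right)} = -45 + g$ ($d{\left(g \right)} = g - 45 = -45 + g$)
$\left(1885 - 2261\right) + d{\left(U{\left(3 \right)} \right)} = \left(1885 - 2261\right) - \left(45 - 6 \left(3 + 3\right)\right) = \left(1885 - 2261\right) - \left(45 - 36\right) = \left(1885 - 2261\right) + \left(-45 + 36\right) = -376 - 9 = -385$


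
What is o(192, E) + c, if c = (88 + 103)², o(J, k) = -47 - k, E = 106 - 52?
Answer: 36380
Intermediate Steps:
E = 54
c = 36481 (c = 191² = 36481)
o(192, E) + c = (-47 - 1*54) + 36481 = (-47 - 54) + 36481 = -101 + 36481 = 36380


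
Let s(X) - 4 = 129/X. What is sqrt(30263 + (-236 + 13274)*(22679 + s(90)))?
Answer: 2*sqrt(1848686905)/5 ≈ 17199.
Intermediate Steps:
s(X) = 4 + 129/X
sqrt(30263 + (-236 + 13274)*(22679 + s(90))) = sqrt(30263 + (-236 + 13274)*(22679 + (4 + 129/90))) = sqrt(30263 + 13038*(22679 + (4 + 129*(1/90)))) = sqrt(30263 + 13038*(22679 + (4 + 43/30))) = sqrt(30263 + 13038*(22679 + 163/30)) = sqrt(30263 + 13038*(680533/30)) = sqrt(30263 + 1478798209/5) = sqrt(1478949524/5) = 2*sqrt(1848686905)/5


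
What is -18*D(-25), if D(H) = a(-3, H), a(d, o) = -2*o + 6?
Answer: -1008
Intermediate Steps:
a(d, o) = 6 - 2*o
D(H) = 6 - 2*H
-18*D(-25) = -18*(6 - 2*(-25)) = -18*(6 + 50) = -18*56 = -1008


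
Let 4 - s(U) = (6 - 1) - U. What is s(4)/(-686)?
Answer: -3/686 ≈ -0.0043732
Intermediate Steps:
s(U) = -1 + U (s(U) = 4 - ((6 - 1) - U) = 4 - (5 - U) = 4 + (-5 + U) = -1 + U)
s(4)/(-686) = (-1 + 4)/(-686) = 3*(-1/686) = -3/686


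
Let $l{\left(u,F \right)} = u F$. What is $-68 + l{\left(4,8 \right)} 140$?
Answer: $4412$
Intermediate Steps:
$l{\left(u,F \right)} = F u$
$-68 + l{\left(4,8 \right)} 140 = -68 + 8 \cdot 4 \cdot 140 = -68 + 32 \cdot 140 = -68 + 4480 = 4412$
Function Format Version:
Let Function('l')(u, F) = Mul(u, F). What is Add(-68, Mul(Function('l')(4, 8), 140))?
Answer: 4412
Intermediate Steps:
Function('l')(u, F) = Mul(F, u)
Add(-68, Mul(Function('l')(4, 8), 140)) = Add(-68, Mul(Mul(8, 4), 140)) = Add(-68, Mul(32, 140)) = Add(-68, 4480) = 4412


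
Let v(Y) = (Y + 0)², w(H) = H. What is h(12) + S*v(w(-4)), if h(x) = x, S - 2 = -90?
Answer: -1396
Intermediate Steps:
S = -88 (S = 2 - 90 = -88)
v(Y) = Y²
h(12) + S*v(w(-4)) = 12 - 88*(-4)² = 12 - 88*16 = 12 - 1408 = -1396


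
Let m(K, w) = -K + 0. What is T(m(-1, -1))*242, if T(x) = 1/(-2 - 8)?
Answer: -121/5 ≈ -24.200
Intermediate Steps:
m(K, w) = -K
T(x) = -1/10 (T(x) = 1/(-10) = -1/10)
T(m(-1, -1))*242 = -1/10*242 = -121/5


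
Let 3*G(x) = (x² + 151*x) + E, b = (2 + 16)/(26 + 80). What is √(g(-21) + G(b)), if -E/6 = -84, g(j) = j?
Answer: 3*√48551/53 ≈ 12.472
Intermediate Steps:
b = 9/53 (b = 18/106 = 18*(1/106) = 9/53 ≈ 0.16981)
E = 504 (E = -6*(-84) = 504)
G(x) = 168 + x²/3 + 151*x/3 (G(x) = ((x² + 151*x) + 504)/3 = (504 + x² + 151*x)/3 = 168 + x²/3 + 151*x/3)
√(g(-21) + G(b)) = √(-21 + (168 + (9/53)²/3 + (151/3)*(9/53))) = √(-21 + (168 + (⅓)*(81/2809) + 453/53)) = √(-21 + (168 + 27/2809 + 453/53)) = √(-21 + 495948/2809) = √(436959/2809) = 3*√48551/53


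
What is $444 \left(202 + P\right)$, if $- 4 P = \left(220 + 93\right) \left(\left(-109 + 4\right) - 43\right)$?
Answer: $5231652$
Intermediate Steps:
$P = 11581$ ($P = - \frac{\left(220 + 93\right) \left(\left(-109 + 4\right) - 43\right)}{4} = - \frac{313 \left(-105 - 43\right)}{4} = - \frac{313 \left(-148\right)}{4} = \left(- \frac{1}{4}\right) \left(-46324\right) = 11581$)
$444 \left(202 + P\right) = 444 \left(202 + 11581\right) = 444 \cdot 11783 = 5231652$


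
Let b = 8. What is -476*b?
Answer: -3808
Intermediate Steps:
-476*b = -476*8 = -3808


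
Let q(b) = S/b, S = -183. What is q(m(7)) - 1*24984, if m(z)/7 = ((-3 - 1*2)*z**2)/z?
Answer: -6120897/245 ≈ -24983.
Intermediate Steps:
m(z) = -35*z (m(z) = 7*(((-3 - 1*2)*z**2)/z) = 7*(((-3 - 2)*z**2)/z) = 7*((-5*z**2)/z) = 7*(-5*z) = -35*z)
q(b) = -183/b
q(m(7)) - 1*24984 = -183/((-35*7)) - 1*24984 = -183/(-245) - 24984 = -183*(-1/245) - 24984 = 183/245 - 24984 = -6120897/245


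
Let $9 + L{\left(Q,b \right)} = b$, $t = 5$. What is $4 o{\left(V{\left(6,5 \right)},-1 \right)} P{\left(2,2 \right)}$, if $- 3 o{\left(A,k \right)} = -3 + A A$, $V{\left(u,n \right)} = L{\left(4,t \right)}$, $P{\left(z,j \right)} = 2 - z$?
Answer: $0$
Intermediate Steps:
$L{\left(Q,b \right)} = -9 + b$
$V{\left(u,n \right)} = -4$ ($V{\left(u,n \right)} = -9 + 5 = -4$)
$o{\left(A,k \right)} = 1 - \frac{A^{2}}{3}$ ($o{\left(A,k \right)} = - \frac{-3 + A A}{3} = - \frac{-3 + A^{2}}{3} = 1 - \frac{A^{2}}{3}$)
$4 o{\left(V{\left(6,5 \right)},-1 \right)} P{\left(2,2 \right)} = 4 \left(1 - \frac{\left(-4\right)^{2}}{3}\right) \left(2 - 2\right) = 4 \left(1 - \frac{16}{3}\right) \left(2 - 2\right) = 4 \left(1 - \frac{16}{3}\right) 0 = 4 \left(- \frac{13}{3}\right) 0 = \left(- \frac{52}{3}\right) 0 = 0$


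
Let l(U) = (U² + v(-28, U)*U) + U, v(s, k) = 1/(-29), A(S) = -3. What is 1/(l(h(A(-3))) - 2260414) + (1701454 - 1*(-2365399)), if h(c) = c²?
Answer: 266579794372436/65549405 ≈ 4.0669e+6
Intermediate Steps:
v(s, k) = -1/29
l(U) = U² + 28*U/29 (l(U) = (U² - U/29) + U = U² + 28*U/29)
1/(l(h(A(-3))) - 2260414) + (1701454 - 1*(-2365399)) = 1/((1/29)*(-3)²*(28 + 29*(-3)²) - 2260414) + (1701454 - 1*(-2365399)) = 1/((1/29)*9*(28 + 29*9) - 2260414) + (1701454 + 2365399) = 1/((1/29)*9*(28 + 261) - 2260414) + 4066853 = 1/((1/29)*9*289 - 2260414) + 4066853 = 1/(2601/29 - 2260414) + 4066853 = 1/(-65549405/29) + 4066853 = -29/65549405 + 4066853 = 266579794372436/65549405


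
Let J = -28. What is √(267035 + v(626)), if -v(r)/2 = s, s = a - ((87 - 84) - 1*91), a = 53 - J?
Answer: 3*√29633 ≈ 516.43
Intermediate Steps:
a = 81 (a = 53 - 1*(-28) = 53 + 28 = 81)
s = 169 (s = 81 - ((87 - 84) - 1*91) = 81 - (3 - 91) = 81 - 1*(-88) = 81 + 88 = 169)
v(r) = -338 (v(r) = -2*169 = -338)
√(267035 + v(626)) = √(267035 - 338) = √266697 = 3*√29633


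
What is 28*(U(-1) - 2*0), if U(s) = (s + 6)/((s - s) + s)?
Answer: -140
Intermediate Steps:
U(s) = (6 + s)/s (U(s) = (6 + s)/(0 + s) = (6 + s)/s)
28*(U(-1) - 2*0) = 28*((6 - 1)/(-1) - 2*0) = 28*(-1*5 + 0) = 28*(-5 + 0) = 28*(-5) = -140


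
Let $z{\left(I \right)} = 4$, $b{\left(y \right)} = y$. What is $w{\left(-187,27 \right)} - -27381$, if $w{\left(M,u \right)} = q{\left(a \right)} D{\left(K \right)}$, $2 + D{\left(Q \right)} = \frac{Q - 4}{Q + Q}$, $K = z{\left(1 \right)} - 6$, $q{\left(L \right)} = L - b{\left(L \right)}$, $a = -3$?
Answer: $27381$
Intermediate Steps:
$q{\left(L \right)} = 0$ ($q{\left(L \right)} = L - L = 0$)
$K = -2$ ($K = 4 - 6 = -2$)
$D{\left(Q \right)} = -2 + \frac{-4 + Q}{2 Q}$ ($D{\left(Q \right)} = -2 + \frac{Q - 4}{Q + Q} = -2 + \frac{-4 + Q}{2 Q}$)
$w{\left(M,u \right)} = 0$ ($w{\left(M,u \right)} = 0 \left(- \frac{3}{2} - \frac{2}{-2}\right) = 0 \left(- \frac{3}{2} - -1\right) = 0 \left(- \frac{3}{2} + 1\right) = 0 \left(- \frac{1}{2}\right) = 0$)
$w{\left(-187,27 \right)} - -27381 = 0 - -27381 = 0 + 27381 = 27381$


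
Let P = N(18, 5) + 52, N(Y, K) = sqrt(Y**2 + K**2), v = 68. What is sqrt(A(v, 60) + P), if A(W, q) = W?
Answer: sqrt(120 + sqrt(349)) ≈ 11.776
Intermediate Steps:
N(Y, K) = sqrt(K**2 + Y**2)
P = 52 + sqrt(349) (P = sqrt(5**2 + 18**2) + 52 = sqrt(25 + 324) + 52 = sqrt(349) + 52 = 52 + sqrt(349) ≈ 70.682)
sqrt(A(v, 60) + P) = sqrt(68 + (52 + sqrt(349))) = sqrt(120 + sqrt(349))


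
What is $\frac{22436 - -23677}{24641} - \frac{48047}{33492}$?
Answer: $\frac{360490469}{825276372} \approx 0.43681$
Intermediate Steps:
$\frac{22436 - -23677}{24641} - \frac{48047}{33492} = \left(22436 + 23677\right) \frac{1}{24641} - \frac{48047}{33492} = 46113 \cdot \frac{1}{24641} - \frac{48047}{33492} = \frac{46113}{24641} - \frac{48047}{33492} = \frac{360490469}{825276372}$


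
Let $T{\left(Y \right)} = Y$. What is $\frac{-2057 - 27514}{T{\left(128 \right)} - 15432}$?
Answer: $\frac{29571}{15304} \approx 1.9322$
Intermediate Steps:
$\frac{-2057 - 27514}{T{\left(128 \right)} - 15432} = \frac{-2057 - 27514}{128 - 15432} = - \frac{29571}{-15304} = \left(-29571\right) \left(- \frac{1}{15304}\right) = \frac{29571}{15304}$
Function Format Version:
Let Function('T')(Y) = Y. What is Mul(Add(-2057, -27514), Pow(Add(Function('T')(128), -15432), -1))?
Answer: Rational(29571, 15304) ≈ 1.9322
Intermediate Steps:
Mul(Add(-2057, -27514), Pow(Add(Function('T')(128), -15432), -1)) = Mul(Add(-2057, -27514), Pow(Add(128, -15432), -1)) = Mul(-29571, Pow(-15304, -1)) = Mul(-29571, Rational(-1, 15304)) = Rational(29571, 15304)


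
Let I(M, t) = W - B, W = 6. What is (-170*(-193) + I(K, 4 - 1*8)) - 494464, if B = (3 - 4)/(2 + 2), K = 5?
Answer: -1846591/4 ≈ -4.6165e+5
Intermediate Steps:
B = -¼ (B = -1/4 = -1*¼ = -¼ ≈ -0.25000)
I(M, t) = 25/4 (I(M, t) = 6 - 1*(-¼) = 6 + ¼ = 25/4)
(-170*(-193) + I(K, 4 - 1*8)) - 494464 = (-170*(-193) + 25/4) - 494464 = (32810 + 25/4) - 494464 = 131265/4 - 494464 = -1846591/4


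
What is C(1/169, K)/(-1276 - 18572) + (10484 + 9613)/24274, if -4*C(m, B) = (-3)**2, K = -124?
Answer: 265959915/321193568 ≈ 0.82804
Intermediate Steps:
C(m, B) = -9/4 (C(m, B) = -1/4*(-3)**2 = -1/4*9 = -9/4)
C(1/169, K)/(-1276 - 18572) + (10484 + 9613)/24274 = -9/(4*(-1276 - 18572)) + (10484 + 9613)/24274 = -9/4/(-19848) + 20097*(1/24274) = -9/4*(-1/19848) + 20097/24274 = 3/26464 + 20097/24274 = 265959915/321193568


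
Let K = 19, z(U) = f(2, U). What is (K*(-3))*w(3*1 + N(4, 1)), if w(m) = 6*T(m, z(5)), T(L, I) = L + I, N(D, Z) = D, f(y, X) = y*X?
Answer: -5814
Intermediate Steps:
f(y, X) = X*y
z(U) = 2*U (z(U) = U*2 = 2*U)
T(L, I) = I + L
w(m) = 60 + 6*m (w(m) = 6*(2*5 + m) = 6*(10 + m) = 60 + 6*m)
(K*(-3))*w(3*1 + N(4, 1)) = (19*(-3))*(60 + 6*(3*1 + 4)) = -57*(60 + 6*(3 + 4)) = -57*(60 + 6*7) = -57*(60 + 42) = -57*102 = -5814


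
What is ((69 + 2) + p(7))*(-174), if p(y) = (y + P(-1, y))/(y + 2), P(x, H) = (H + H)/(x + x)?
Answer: -12354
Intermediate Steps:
P(x, H) = H/x (P(x, H) = (2*H)/((2*x)) = (2*H)*(1/(2*x)) = H/x)
p(y) = 0 (p(y) = (y + y/(-1))/(y + 2) = (y + y*(-1))/(2 + y) = (y - y)/(2 + y) = 0/(2 + y) = 0)
((69 + 2) + p(7))*(-174) = ((69 + 2) + 0)*(-174) = (71 + 0)*(-174) = 71*(-174) = -12354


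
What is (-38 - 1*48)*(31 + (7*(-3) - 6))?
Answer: -344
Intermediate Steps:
(-38 - 1*48)*(31 + (7*(-3) - 6)) = (-38 - 48)*(31 + (-21 - 6)) = -86*(31 - 27) = -86*4 = -344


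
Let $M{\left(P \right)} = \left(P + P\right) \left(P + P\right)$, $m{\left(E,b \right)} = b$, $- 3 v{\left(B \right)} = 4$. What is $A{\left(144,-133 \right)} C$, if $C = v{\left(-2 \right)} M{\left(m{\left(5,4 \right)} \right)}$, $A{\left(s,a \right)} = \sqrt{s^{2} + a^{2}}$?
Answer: $- \frac{1280 \sqrt{1537}}{3} \approx -16727.0$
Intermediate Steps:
$v{\left(B \right)} = - \frac{4}{3}$ ($v{\left(B \right)} = \left(- \frac{1}{3}\right) 4 = - \frac{4}{3}$)
$M{\left(P \right)} = 4 P^{2}$ ($M{\left(P \right)} = 2 P 2 P = 4 P^{2}$)
$A{\left(s,a \right)} = \sqrt{a^{2} + s^{2}}$
$C = - \frac{256}{3}$ ($C = - \frac{4 \cdot 4 \cdot 4^{2}}{3} = - \frac{4 \cdot 4 \cdot 16}{3} = \left(- \frac{4}{3}\right) 64 = - \frac{256}{3} \approx -85.333$)
$A{\left(144,-133 \right)} C = \sqrt{\left(-133\right)^{2} + 144^{2}} \left(- \frac{256}{3}\right) = \sqrt{17689 + 20736} \left(- \frac{256}{3}\right) = \sqrt{38425} \left(- \frac{256}{3}\right) = 5 \sqrt{1537} \left(- \frac{256}{3}\right) = - \frac{1280 \sqrt{1537}}{3}$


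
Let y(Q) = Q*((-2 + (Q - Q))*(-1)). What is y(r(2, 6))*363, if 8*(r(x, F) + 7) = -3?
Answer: -21417/4 ≈ -5354.3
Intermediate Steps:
r(x, F) = -59/8 (r(x, F) = -7 + (⅛)*(-3) = -7 - 3/8 = -59/8)
y(Q) = 2*Q (y(Q) = Q*((-2 + 0)*(-1)) = Q*(-2*(-1)) = Q*2 = 2*Q)
y(r(2, 6))*363 = (2*(-59/8))*363 = -59/4*363 = -21417/4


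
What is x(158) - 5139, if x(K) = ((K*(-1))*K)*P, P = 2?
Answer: -55067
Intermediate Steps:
x(K) = -2*K² (x(K) = ((K*(-1))*K)*2 = ((-K)*K)*2 = -K²*2 = -2*K²)
x(158) - 5139 = -2*158² - 5139 = -2*24964 - 5139 = -49928 - 5139 = -55067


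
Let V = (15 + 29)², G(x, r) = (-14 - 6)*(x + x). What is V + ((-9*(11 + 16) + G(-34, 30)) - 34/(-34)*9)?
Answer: 3062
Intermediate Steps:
G(x, r) = -40*x
V = 1936 (V = 44² = 1936)
V + ((-9*(11 + 16) + G(-34, 30)) - 34/(-34)*9) = 1936 + ((-9*(11 + 16) - 40*(-34)) - 34/(-34)*9) = 1936 + ((-9*27 + 1360) - 34*(-1/34)*9) = 1936 + ((-243 + 1360) + 1*9) = 1936 + (1117 + 9) = 1936 + 1126 = 3062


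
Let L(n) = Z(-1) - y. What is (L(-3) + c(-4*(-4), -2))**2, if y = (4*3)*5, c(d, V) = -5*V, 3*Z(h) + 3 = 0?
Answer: 2601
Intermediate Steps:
Z(h) = -1 (Z(h) = -1 + (1/3)*0 = -1 + 0 = -1)
y = 60 (y = 12*5 = 60)
L(n) = -61 (L(n) = -1 - 1*60 = -1 - 60 = -61)
(L(-3) + c(-4*(-4), -2))**2 = (-61 - 5*(-2))**2 = (-61 + 10)**2 = (-51)**2 = 2601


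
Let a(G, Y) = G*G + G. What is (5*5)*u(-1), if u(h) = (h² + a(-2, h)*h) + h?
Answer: -50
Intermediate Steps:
a(G, Y) = G + G² (a(G, Y) = G² + G = G + G²)
u(h) = h² + 3*h (u(h) = (h² + (-2*(1 - 2))*h) + h = (h² + (-2*(-1))*h) + h = (h² + 2*h) + h = h² + 3*h)
(5*5)*u(-1) = (5*5)*(-(3 - 1)) = 25*(-1*2) = 25*(-2) = -50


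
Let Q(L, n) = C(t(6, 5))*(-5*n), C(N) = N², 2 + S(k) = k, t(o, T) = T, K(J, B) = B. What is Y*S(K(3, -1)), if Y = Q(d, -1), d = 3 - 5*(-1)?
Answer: -375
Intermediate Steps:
S(k) = -2 + k
d = 8 (d = 3 + 5 = 8)
Q(L, n) = -125*n (Q(L, n) = 5²*(-5*n) = 25*(-5*n) = -125*n)
Y = 125 (Y = -125*(-1) = 125)
Y*S(K(3, -1)) = 125*(-2 - 1) = 125*(-3) = -375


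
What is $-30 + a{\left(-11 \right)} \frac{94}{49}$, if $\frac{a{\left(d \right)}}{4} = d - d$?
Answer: $-30$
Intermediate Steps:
$a{\left(d \right)} = 0$ ($a{\left(d \right)} = 4 \left(d - d\right) = 4 \cdot 0 = 0$)
$-30 + a{\left(-11 \right)} \frac{94}{49} = -30 + 0 \cdot \frac{94}{49} = -30 + 0 = -30$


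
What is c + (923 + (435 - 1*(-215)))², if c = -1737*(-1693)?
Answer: 5415070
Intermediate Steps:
c = 2940741
c + (923 + (435 - 1*(-215)))² = 2940741 + (923 + (435 - 1*(-215)))² = 2940741 + (923 + (435 + 215))² = 2940741 + (923 + 650)² = 2940741 + 1573² = 2940741 + 2474329 = 5415070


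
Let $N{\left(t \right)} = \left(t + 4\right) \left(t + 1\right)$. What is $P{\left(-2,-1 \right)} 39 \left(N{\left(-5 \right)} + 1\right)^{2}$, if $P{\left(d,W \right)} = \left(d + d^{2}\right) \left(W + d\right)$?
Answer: $-5850$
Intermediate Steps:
$N{\left(t \right)} = \left(1 + t\right) \left(4 + t\right)$ ($N{\left(t \right)} = \left(4 + t\right) \left(1 + t\right) = \left(1 + t\right) \left(4 + t\right)$)
$P{\left(d,W \right)} = \left(W + d\right) \left(d + d^{2}\right)$
$P{\left(-2,-1 \right)} 39 \left(N{\left(-5 \right)} + 1\right)^{2} = - 2 \left(-1 - 2 + \left(-2\right)^{2} - -2\right) 39 \left(\left(4 + \left(-5\right)^{2} + 5 \left(-5\right)\right) + 1\right)^{2} = - 2 \left(-1 - 2 + 4 + 2\right) 39 \left(\left(4 + 25 - 25\right) + 1\right)^{2} = \left(-2\right) 3 \cdot 39 \left(4 + 1\right)^{2} = \left(-6\right) 39 \cdot 5^{2} = \left(-234\right) 25 = -5850$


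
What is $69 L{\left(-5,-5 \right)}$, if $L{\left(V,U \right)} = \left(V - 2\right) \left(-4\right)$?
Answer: $1932$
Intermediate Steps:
$L{\left(V,U \right)} = 8 - 4 V$ ($L{\left(V,U \right)} = \left(-2 + V\right) \left(-4\right) = 8 - 4 V$)
$69 L{\left(-5,-5 \right)} = 69 \left(8 - -20\right) = 69 \left(8 + 20\right) = 69 \cdot 28 = 1932$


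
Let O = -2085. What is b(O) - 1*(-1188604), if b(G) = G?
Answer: 1186519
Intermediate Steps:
b(O) - 1*(-1188604) = -2085 - 1*(-1188604) = -2085 + 1188604 = 1186519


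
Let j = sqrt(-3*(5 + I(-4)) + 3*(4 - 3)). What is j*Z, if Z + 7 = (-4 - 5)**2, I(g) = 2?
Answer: 222*I*sqrt(2) ≈ 313.96*I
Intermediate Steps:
Z = 74 (Z = -7 + (-4 - 5)**2 = -7 + (-9)**2 = -7 + 81 = 74)
j = 3*I*sqrt(2) (j = sqrt(-3*(5 + 2) + 3*(4 - 3)) = sqrt(-3*7 + 3*1) = sqrt(-21 + 3) = sqrt(-18) = 3*I*sqrt(2) ≈ 4.2426*I)
j*Z = (3*I*sqrt(2))*74 = 222*I*sqrt(2)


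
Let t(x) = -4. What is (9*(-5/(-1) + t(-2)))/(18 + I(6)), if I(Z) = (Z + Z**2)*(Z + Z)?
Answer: 1/58 ≈ 0.017241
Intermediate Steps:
I(Z) = 2*Z*(Z + Z**2) (I(Z) = (Z + Z**2)*(2*Z) = 2*Z*(Z + Z**2))
(9*(-5/(-1) + t(-2)))/(18 + I(6)) = (9*(-5/(-1) - 4))/(18 + 2*6**2*(1 + 6)) = (9*(-5*(-1) - 4))/(18 + 2*36*7) = (9*(5 - 4))/(18 + 504) = (9*1)/522 = 9*(1/522) = 1/58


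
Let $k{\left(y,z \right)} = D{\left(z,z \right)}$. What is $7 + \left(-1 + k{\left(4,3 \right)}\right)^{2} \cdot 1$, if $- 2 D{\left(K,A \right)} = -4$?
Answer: $8$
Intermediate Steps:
$D{\left(K,A \right)} = 2$ ($D{\left(K,A \right)} = \left(- \frac{1}{2}\right) \left(-4\right) = 2$)
$k{\left(y,z \right)} = 2$
$7 + \left(-1 + k{\left(4,3 \right)}\right)^{2} \cdot 1 = 7 + \left(-1 + 2\right)^{2} \cdot 1 = 7 + 1^{2} \cdot 1 = 7 + 1 \cdot 1 = 7 + 1 = 8$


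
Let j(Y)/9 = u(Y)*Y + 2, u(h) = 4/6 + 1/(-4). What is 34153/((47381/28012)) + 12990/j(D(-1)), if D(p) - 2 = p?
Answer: 28564760164/1374049 ≈ 20789.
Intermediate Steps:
D(p) = 2 + p
u(h) = 5/12 (u(h) = 4*(1/6) + 1*(-1/4) = 2/3 - 1/4 = 5/12)
j(Y) = 18 + 15*Y/4 (j(Y) = 9*(5*Y/12 + 2) = 9*(2 + 5*Y/12) = 18 + 15*Y/4)
34153/((47381/28012)) + 12990/j(D(-1)) = 34153/((47381/28012)) + 12990/(18 + 15*(2 - 1)/4) = 34153/((47381*(1/28012))) + 12990/(18 + (15/4)*1) = 34153/(47381/28012) + 12990/(18 + 15/4) = 34153*(28012/47381) + 12990/(87/4) = 956693836/47381 + 12990*(4/87) = 956693836/47381 + 17320/29 = 28564760164/1374049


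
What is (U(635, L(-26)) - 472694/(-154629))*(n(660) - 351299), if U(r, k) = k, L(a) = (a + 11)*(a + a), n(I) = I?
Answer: -42456532137646/154629 ≈ -2.7457e+8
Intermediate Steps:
L(a) = 2*a*(11 + a) (L(a) = (11 + a)*(2*a) = 2*a*(11 + a))
(U(635, L(-26)) - 472694/(-154629))*(n(660) - 351299) = (2*(-26)*(11 - 26) - 472694/(-154629))*(660 - 351299) = (2*(-26)*(-15) - 472694*(-1/154629))*(-350639) = (780 + 472694/154629)*(-350639) = (121083314/154629)*(-350639) = -42456532137646/154629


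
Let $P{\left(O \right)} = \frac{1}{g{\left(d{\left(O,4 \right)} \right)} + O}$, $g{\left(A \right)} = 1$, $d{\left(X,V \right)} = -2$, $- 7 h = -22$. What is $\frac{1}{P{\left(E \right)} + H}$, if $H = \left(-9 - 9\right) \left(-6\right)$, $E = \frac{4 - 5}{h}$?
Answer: $\frac{15}{1642} \approx 0.0091352$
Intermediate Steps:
$h = \frac{22}{7}$ ($h = \left(- \frac{1}{7}\right) \left(-22\right) = \frac{22}{7} \approx 3.1429$)
$E = - \frac{7}{22}$ ($E = \frac{4 - 5}{\frac{22}{7}} = \left(4 - 5\right) \frac{7}{22} = \left(-1\right) \frac{7}{22} = - \frac{7}{22} \approx -0.31818$)
$P{\left(O \right)} = \frac{1}{1 + O}$
$H = 108$ ($H = \left(-18\right) \left(-6\right) = 108$)
$\frac{1}{P{\left(E \right)} + H} = \frac{1}{\frac{1}{1 - \frac{7}{22}} + 108} = \frac{1}{\frac{1}{\frac{15}{22}} + 108} = \frac{1}{\frac{22}{15} + 108} = \frac{1}{\frac{1642}{15}} = \frac{15}{1642}$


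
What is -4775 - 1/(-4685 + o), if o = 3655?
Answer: -4918249/1030 ≈ -4775.0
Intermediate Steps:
-4775 - 1/(-4685 + o) = -4775 - 1/(-4685 + 3655) = -4775 - 1/(-1030) = -4775 - 1*(-1/1030) = -4775 + 1/1030 = -4918249/1030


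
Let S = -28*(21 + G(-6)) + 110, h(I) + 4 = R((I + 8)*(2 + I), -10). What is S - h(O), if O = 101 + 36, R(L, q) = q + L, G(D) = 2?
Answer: -20675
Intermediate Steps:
R(L, q) = L + q
O = 137
h(I) = -14 + (2 + I)*(8 + I) (h(I) = -4 + ((I + 8)*(2 + I) - 10) = -4 + ((8 + I)*(2 + I) - 10) = -4 + ((2 + I)*(8 + I) - 10) = -4 + (-10 + (2 + I)*(8 + I)) = -14 + (2 + I)*(8 + I))
S = -534 (S = -28*(21 + 2) + 110 = -28*23 + 110 = -644 + 110 = -534)
S - h(O) = -534 - (2 + 137**2 + 10*137) = -534 - (2 + 18769 + 1370) = -534 - 1*20141 = -534 - 20141 = -20675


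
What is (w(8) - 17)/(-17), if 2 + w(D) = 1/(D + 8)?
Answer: 303/272 ≈ 1.1140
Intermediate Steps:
w(D) = -2 + 1/(8 + D) (w(D) = -2 + 1/(D + 8) = -2 + 1/(8 + D))
(w(8) - 17)/(-17) = ((-15 - 2*8)/(8 + 8) - 17)/(-17) = ((-15 - 16)/16 - 17)*(-1/17) = ((1/16)*(-31) - 17)*(-1/17) = (-31/16 - 17)*(-1/17) = -303/16*(-1/17) = 303/272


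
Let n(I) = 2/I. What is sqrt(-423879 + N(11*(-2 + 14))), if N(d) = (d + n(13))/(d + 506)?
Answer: I*sqrt(7289701743038)/4147 ≈ 651.06*I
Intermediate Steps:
N(d) = (2/13 + d)/(506 + d) (N(d) = (d + 2/13)/(d + 506) = (d + 2*(1/13))/(506 + d) = (d + 2/13)/(506 + d) = (2/13 + d)/(506 + d))
sqrt(-423879 + N(11*(-2 + 14))) = sqrt(-423879 + (2/13 + 11*(-2 + 14))/(506 + 11*(-2 + 14))) = sqrt(-423879 + (2/13 + 11*12)/(506 + 11*12)) = sqrt(-423879 + (2/13 + 132)/(506 + 132)) = sqrt(-423879 + (1718/13)/638) = sqrt(-423879 + (1/638)*(1718/13)) = sqrt(-423879 + 859/4147) = sqrt(-1757825354/4147) = I*sqrt(7289701743038)/4147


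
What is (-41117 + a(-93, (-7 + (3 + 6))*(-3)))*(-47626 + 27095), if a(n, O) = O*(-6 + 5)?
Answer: 844049941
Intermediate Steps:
a(n, O) = -O (a(n, O) = O*(-1) = -O)
(-41117 + a(-93, (-7 + (3 + 6))*(-3)))*(-47626 + 27095) = (-41117 - (-7 + (3 + 6))*(-3))*(-47626 + 27095) = (-41117 - (-7 + 9)*(-3))*(-20531) = (-41117 - 2*(-3))*(-20531) = (-41117 - 1*(-6))*(-20531) = (-41117 + 6)*(-20531) = -41111*(-20531) = 844049941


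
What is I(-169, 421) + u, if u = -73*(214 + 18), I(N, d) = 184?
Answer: -16752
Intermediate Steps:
u = -16936 (u = -73*232 = -16936)
I(-169, 421) + u = 184 - 16936 = -16752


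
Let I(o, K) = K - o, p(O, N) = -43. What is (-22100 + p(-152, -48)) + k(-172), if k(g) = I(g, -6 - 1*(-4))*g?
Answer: -51383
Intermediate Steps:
k(g) = g*(-2 - g) (k(g) = ((-6 - 1*(-4)) - g)*g = ((-6 + 4) - g)*g = (-2 - g)*g = g*(-2 - g))
(-22100 + p(-152, -48)) + k(-172) = (-22100 - 43) - 1*(-172)*(2 - 172) = -22143 - 1*(-172)*(-170) = -22143 - 29240 = -51383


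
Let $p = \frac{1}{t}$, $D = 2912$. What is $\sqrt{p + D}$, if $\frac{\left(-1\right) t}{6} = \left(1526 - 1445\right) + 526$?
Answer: $\frac{\sqrt{38625241926}}{3642} \approx 53.963$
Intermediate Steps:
$t = -3642$ ($t = - 6 \left(\left(1526 - 1445\right) + 526\right) = - 6 \left(81 + 526\right) = \left(-6\right) 607 = -3642$)
$p = - \frac{1}{3642}$ ($p = \frac{1}{-3642} = - \frac{1}{3642} \approx -0.00027457$)
$\sqrt{p + D} = \sqrt{- \frac{1}{3642} + 2912} = \sqrt{\frac{10605503}{3642}} = \frac{\sqrt{38625241926}}{3642}$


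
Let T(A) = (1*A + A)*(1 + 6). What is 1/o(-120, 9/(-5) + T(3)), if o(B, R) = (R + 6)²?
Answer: 25/53361 ≈ 0.00046851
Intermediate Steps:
T(A) = 14*A (T(A) = (A + A)*7 = (2*A)*7 = 14*A)
o(B, R) = (6 + R)²
1/o(-120, 9/(-5) + T(3)) = 1/((6 + (9/(-5) + 14*3))²) = 1/((6 + (9*(-⅕) + 42))²) = 1/((6 + (-9/5 + 42))²) = 1/((6 + 201/5)²) = 1/((231/5)²) = 1/(53361/25) = 25/53361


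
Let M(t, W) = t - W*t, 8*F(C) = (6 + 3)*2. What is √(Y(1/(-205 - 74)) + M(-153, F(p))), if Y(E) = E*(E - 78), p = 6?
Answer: √59635417/558 ≈ 13.839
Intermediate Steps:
F(C) = 9/4 (F(C) = ((6 + 3)*2)/8 = (9*2)/8 = (⅛)*18 = 9/4)
Y(E) = E*(-78 + E)
M(t, W) = t - W*t
√(Y(1/(-205 - 74)) + M(-153, F(p))) = √((-78 + 1/(-205 - 74))/(-205 - 74) - 153*(1 - 1*9/4)) = √((-78 + 1/(-279))/(-279) - 153*(1 - 9/4)) = √(-(-78 - 1/279)/279 - 153*(-5/4)) = √(-1/279*(-21763/279) + 765/4) = √(21763/77841 + 765/4) = √(59635417/311364) = √59635417/558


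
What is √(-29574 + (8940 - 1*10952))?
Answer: I*√31586 ≈ 177.72*I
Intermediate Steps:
√(-29574 + (8940 - 1*10952)) = √(-29574 + (8940 - 10952)) = √(-29574 - 2012) = √(-31586) = I*√31586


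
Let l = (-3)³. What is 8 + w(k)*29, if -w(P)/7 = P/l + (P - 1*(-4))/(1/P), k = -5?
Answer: -28204/27 ≈ -1044.6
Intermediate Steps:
l = -27
w(P) = 7*P/27 - 7*P*(4 + P) (w(P) = -7*(P/(-27) + (P - 1*(-4))/(1/P)) = -7*(P*(-1/27) + (P + 4)*P) = -7*(-P/27 + (4 + P)*P) = -7*(-P/27 + P*(4 + P)) = 7*P/27 - 7*P*(4 + P))
8 + w(k)*29 = 8 + ((7/27)*(-5)*(-107 - 27*(-5)))*29 = 8 + ((7/27)*(-5)*(-107 + 135))*29 = 8 + ((7/27)*(-5)*28)*29 = 8 - 980/27*29 = 8 - 28420/27 = -28204/27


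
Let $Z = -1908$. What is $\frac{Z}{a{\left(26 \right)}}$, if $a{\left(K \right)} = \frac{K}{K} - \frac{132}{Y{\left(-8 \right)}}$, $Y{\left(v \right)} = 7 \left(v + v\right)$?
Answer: $- \frac{53424}{61} \approx -875.8$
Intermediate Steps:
$Y{\left(v \right)} = 14 v$ ($Y{\left(v \right)} = 7 \cdot 2 v = 14 v$)
$a{\left(K \right)} = \frac{61}{28}$ ($a{\left(K \right)} = \frac{K}{K} - \frac{132}{14 \left(-8\right)} = 1 - \frac{132}{-112} = 1 - - \frac{33}{28} = 1 + \frac{33}{28} = \frac{61}{28}$)
$\frac{Z}{a{\left(26 \right)}} = - \frac{1908}{\frac{61}{28}} = \left(-1908\right) \frac{28}{61} = - \frac{53424}{61}$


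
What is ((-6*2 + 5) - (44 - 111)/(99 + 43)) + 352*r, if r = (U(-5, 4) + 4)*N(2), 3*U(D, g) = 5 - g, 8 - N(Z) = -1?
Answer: 1948449/142 ≈ 13721.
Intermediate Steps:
N(Z) = 9 (N(Z) = 8 - 1*(-1) = 8 + 1 = 9)
U(D, g) = 5/3 - g/3 (U(D, g) = (5 - g)/3 = 5/3 - g/3)
r = 39 (r = ((5/3 - ⅓*4) + 4)*9 = ((5/3 - 4/3) + 4)*9 = (⅓ + 4)*9 = (13/3)*9 = 39)
((-6*2 + 5) - (44 - 111)/(99 + 43)) + 352*r = ((-6*2 + 5) - (44 - 111)/(99 + 43)) + 352*39 = ((-12 + 5) - (-67)/142) + 13728 = (-7 - (-67)/142) + 13728 = (-7 - 1*(-67/142)) + 13728 = (-7 + 67/142) + 13728 = -927/142 + 13728 = 1948449/142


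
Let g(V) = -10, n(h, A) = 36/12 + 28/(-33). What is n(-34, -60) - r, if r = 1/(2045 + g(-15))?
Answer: 13132/6105 ≈ 2.1510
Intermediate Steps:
n(h, A) = 71/33 (n(h, A) = 36*(1/12) + 28*(-1/33) = 3 - 28/33 = 71/33)
r = 1/2035 (r = 1/(2045 - 10) = 1/2035 ≈ 0.00049140)
n(-34, -60) - r = 71/33 - 1*1/2035 = 71/33 - 1/2035 = 13132/6105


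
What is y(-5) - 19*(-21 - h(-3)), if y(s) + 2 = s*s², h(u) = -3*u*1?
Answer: 443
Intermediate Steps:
h(u) = -3*u
y(s) = -2 + s³ (y(s) = -2 + s*s² = -2 + s³)
y(-5) - 19*(-21 - h(-3)) = (-2 + (-5)³) - 19*(-21 - (-3)*(-3)) = (-2 - 125) - 19*(-21 - 1*9) = -127 - 19*(-21 - 9) = -127 - 19*(-30) = -127 + 570 = 443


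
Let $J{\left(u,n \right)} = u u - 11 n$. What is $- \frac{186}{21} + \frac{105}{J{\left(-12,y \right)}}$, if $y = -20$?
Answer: $- \frac{3119}{364} \approx -8.5687$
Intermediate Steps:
$J{\left(u,n \right)} = u^{2} - 11 n$
$- \frac{186}{21} + \frac{105}{J{\left(-12,y \right)}} = - \frac{186}{21} + \frac{105}{\left(-12\right)^{2} - -220} = \left(-186\right) \frac{1}{21} + \frac{105}{144 + 220} = - \frac{62}{7} + \frac{105}{364} = - \frac{62}{7} + 105 \cdot \frac{1}{364} = - \frac{62}{7} + \frac{15}{52} = - \frac{3119}{364}$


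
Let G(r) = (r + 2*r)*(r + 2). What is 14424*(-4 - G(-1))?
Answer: -14424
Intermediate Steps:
G(r) = 3*r*(2 + r) (G(r) = (3*r)*(2 + r) = 3*r*(2 + r))
14424*(-4 - G(-1)) = 14424*(-4 - 3*(-1)*(2 - 1)) = 14424*(-4 - 3*(-1)) = 14424*(-4 - 1*(-3)) = 14424*(-4 + 3) = 14424*(-1) = -14424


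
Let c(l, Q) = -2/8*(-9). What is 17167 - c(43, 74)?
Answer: 68659/4 ≈ 17165.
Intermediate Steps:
c(l, Q) = 9/4 (c(l, Q) = -2*1/8*(-9) = -1/4*(-9) = 9/4)
17167 - c(43, 74) = 17167 - 1*9/4 = 17167 - 9/4 = 68659/4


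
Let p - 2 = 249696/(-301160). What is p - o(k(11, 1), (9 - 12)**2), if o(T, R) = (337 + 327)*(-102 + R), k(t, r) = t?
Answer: 2324698118/37645 ≈ 61753.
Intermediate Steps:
o(T, R) = -67728 + 664*R (o(T, R) = 664*(-102 + R) = -67728 + 664*R)
p = 44078/37645 (p = 2 + 249696/(-301160) = 2 + 249696*(-1/301160) = 2 - 31212/37645 = 44078/37645 ≈ 1.1709)
p - o(k(11, 1), (9 - 12)**2) = 44078/37645 - (-67728 + 664*(9 - 12)**2) = 44078/37645 - (-67728 + 664*(-3)**2) = 44078/37645 - (-67728 + 664*9) = 44078/37645 - (-67728 + 5976) = 44078/37645 - 1*(-61752) = 44078/37645 + 61752 = 2324698118/37645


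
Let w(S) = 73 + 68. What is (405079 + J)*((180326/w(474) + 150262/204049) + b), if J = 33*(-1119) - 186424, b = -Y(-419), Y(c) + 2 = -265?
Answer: 2695532632280544/9590303 ≈ 2.8107e+8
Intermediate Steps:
Y(c) = -267 (Y(c) = -2 - 265 = -267)
w(S) = 141
b = 267 (b = -1*(-267) = 267)
J = -223351 (J = -36927 - 186424 = -223351)
(405079 + J)*((180326/w(474) + 150262/204049) + b) = (405079 - 223351)*((180326/141 + 150262/204049) + 267) = 181728*((180326*(1/141) + 150262*(1/204049)) + 267) = 181728*((180326/141 + 150262/204049) + 267) = 181728*(36816526916/28770909 + 267) = 181728*(44498359619/28770909) = 2695532632280544/9590303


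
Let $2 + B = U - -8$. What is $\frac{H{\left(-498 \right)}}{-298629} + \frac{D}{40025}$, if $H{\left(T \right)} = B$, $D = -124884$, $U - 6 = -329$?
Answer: $- \frac{37281296111}{11952625725} \approx -3.1191$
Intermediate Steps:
$U = -323$ ($U = 6 - 329 = -323$)
$B = -317$ ($B = -2 - 315 = -317$)
$H{\left(T \right)} = -317$
$\frac{H{\left(-498 \right)}}{-298629} + \frac{D}{40025} = - \frac{317}{-298629} - \frac{124884}{40025} = \left(-317\right) \left(- \frac{1}{298629}\right) - \frac{124884}{40025} = \frac{317}{298629} - \frac{124884}{40025} = - \frac{37281296111}{11952625725}$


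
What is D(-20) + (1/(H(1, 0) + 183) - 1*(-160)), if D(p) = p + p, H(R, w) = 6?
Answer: 22681/189 ≈ 120.01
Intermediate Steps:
D(p) = 2*p
D(-20) + (1/(H(1, 0) + 183) - 1*(-160)) = 2*(-20) + (1/(6 + 183) - 1*(-160)) = -40 + (1/189 + 160) = -40 + 30241/189 = 22681/189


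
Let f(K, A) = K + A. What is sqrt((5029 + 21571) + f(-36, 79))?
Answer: sqrt(26643) ≈ 163.23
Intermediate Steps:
f(K, A) = A + K
sqrt((5029 + 21571) + f(-36, 79)) = sqrt((5029 + 21571) + (79 - 36)) = sqrt(26600 + 43) = sqrt(26643)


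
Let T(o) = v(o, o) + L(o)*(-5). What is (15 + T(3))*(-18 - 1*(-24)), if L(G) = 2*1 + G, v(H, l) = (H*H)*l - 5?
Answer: 72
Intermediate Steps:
v(H, l) = -5 + l*H² (v(H, l) = H²*l - 5 = l*H² - 5 = -5 + l*H²)
L(G) = 2 + G
T(o) = -15 + o³ - 5*o (T(o) = (-5 + o*o²) + (2 + o)*(-5) = (-5 + o³) + (-10 - 5*o) = -15 + o³ - 5*o)
(15 + T(3))*(-18 - 1*(-24)) = (15 + (-15 + 3³ - 5*3))*(-18 - 1*(-24)) = (15 + (-15 + 27 - 15))*(-18 + 24) = (15 - 3)*6 = 12*6 = 72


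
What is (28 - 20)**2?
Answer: 64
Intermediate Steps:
(28 - 20)**2 = 8**2 = 64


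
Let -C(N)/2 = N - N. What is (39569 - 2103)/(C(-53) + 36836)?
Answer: 18733/18418 ≈ 1.0171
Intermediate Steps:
C(N) = 0 (C(N) = -2*(N - N) = -2*0 = 0)
(39569 - 2103)/(C(-53) + 36836) = (39569 - 2103)/(0 + 36836) = 37466/36836 = 37466*(1/36836) = 18733/18418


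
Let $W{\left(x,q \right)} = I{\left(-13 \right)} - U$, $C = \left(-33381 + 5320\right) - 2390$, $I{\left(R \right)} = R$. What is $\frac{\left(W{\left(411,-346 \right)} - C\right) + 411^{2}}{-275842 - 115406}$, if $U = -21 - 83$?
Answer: $- \frac{18133}{35568} \approx -0.50981$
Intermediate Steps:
$U = -104$
$C = -30451$ ($C = -28061 - 2390 = -30451$)
$W{\left(x,q \right)} = 91$ ($W{\left(x,q \right)} = -13 - -104 = -13 + 104 = 91$)
$\frac{\left(W{\left(411,-346 \right)} - C\right) + 411^{2}}{-275842 - 115406} = \frac{\left(91 - -30451\right) + 411^{2}}{-275842 - 115406} = \frac{\left(91 + 30451\right) + 168921}{-391248} = \left(30542 + 168921\right) \left(- \frac{1}{391248}\right) = 199463 \left(- \frac{1}{391248}\right) = - \frac{18133}{35568}$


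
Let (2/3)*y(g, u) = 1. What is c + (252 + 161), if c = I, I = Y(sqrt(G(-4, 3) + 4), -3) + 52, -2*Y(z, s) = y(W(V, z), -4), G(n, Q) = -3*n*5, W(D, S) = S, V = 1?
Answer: 1857/4 ≈ 464.25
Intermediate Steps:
y(g, u) = 3/2 (y(g, u) = (3/2)*1 = 3/2)
G(n, Q) = -15*n
Y(z, s) = -3/4 (Y(z, s) = -1/2*3/2 = -3/4)
I = 205/4 (I = -3/4 + 52 = 205/4 ≈ 51.250)
c = 205/4 ≈ 51.250
c + (252 + 161) = 205/4 + (252 + 161) = 205/4 + 413 = 1857/4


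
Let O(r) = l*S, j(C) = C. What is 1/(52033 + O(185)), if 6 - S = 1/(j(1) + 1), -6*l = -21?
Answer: 4/208209 ≈ 1.9211e-5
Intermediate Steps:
l = 7/2 (l = -1/6*(-21) = 7/2 ≈ 3.5000)
S = 11/2 (S = 6 - 1/(1 + 1) = 6 - 1/2 = 11/2 ≈ 5.5000)
O(r) = 77/4 (O(r) = (7/2)*(11/2) = 77/4)
1/(52033 + O(185)) = 1/(52033 + 77/4) = 1/(208209/4) = 4/208209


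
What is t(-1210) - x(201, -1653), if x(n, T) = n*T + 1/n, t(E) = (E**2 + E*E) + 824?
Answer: 655516676/201 ≈ 3.2613e+6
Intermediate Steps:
t(E) = 824 + 2*E**2 (t(E) = (E**2 + E**2) + 824 = 2*E**2 + 824 = 824 + 2*E**2)
x(n, T) = 1/n + T*n (x(n, T) = T*n + 1/n = 1/n + T*n)
t(-1210) - x(201, -1653) = (824 + 2*(-1210)**2) - (1/201 - 1653*201) = (824 + 2*1464100) - (1/201 - 332253) = (824 + 2928200) - 1*(-66782852/201) = 2929024 + 66782852/201 = 655516676/201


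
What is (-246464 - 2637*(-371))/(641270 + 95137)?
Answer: 731863/736407 ≈ 0.99383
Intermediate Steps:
(-246464 - 2637*(-371))/(641270 + 95137) = (-246464 + 978327)/736407 = 731863*(1/736407) = 731863/736407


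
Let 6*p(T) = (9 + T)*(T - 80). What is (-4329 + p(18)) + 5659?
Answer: 1051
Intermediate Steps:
p(T) = (-80 + T)*(9 + T)/6 (p(T) = ((9 + T)*(T - 80))/6 = ((9 + T)*(-80 + T))/6 = ((-80 + T)*(9 + T))/6 = (-80 + T)*(9 + T)/6)
(-4329 + p(18)) + 5659 = (-4329 + (-120 - 71/6*18 + (⅙)*18²)) + 5659 = (-4329 + (-120 - 213 + (⅙)*324)) + 5659 = (-4329 + (-120 - 213 + 54)) + 5659 = (-4329 - 279) + 5659 = -4608 + 5659 = 1051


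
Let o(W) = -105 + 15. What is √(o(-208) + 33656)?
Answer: √33566 ≈ 183.21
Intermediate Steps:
o(W) = -90
√(o(-208) + 33656) = √(-90 + 33656) = √33566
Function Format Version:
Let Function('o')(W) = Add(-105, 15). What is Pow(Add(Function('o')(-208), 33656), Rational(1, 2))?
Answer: Pow(33566, Rational(1, 2)) ≈ 183.21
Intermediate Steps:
Function('o')(W) = -90
Pow(Add(Function('o')(-208), 33656), Rational(1, 2)) = Pow(Add(-90, 33656), Rational(1, 2)) = Pow(33566, Rational(1, 2))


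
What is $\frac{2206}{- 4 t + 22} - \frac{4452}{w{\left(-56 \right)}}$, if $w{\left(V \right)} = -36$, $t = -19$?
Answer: $\frac{21488}{147} \approx 146.18$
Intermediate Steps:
$\frac{2206}{- 4 t + 22} - \frac{4452}{w{\left(-56 \right)}} = \frac{2206}{\left(-4\right) \left(-19\right) + 22} - \frac{4452}{-36} = \frac{2206}{76 + 22} - - \frac{371}{3} = \frac{2206}{98} + \frac{371}{3} = 2206 \cdot \frac{1}{98} + \frac{371}{3} = \frac{1103}{49} + \frac{371}{3} = \frac{21488}{147}$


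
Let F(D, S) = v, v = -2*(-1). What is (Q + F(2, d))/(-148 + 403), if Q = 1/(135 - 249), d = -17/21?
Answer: 227/29070 ≈ 0.0078087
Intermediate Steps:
d = -17/21 (d = -17*1/21 = -17/21 ≈ -0.80952)
Q = -1/114 (Q = 1/(-114) = -1/114 ≈ -0.0087719)
v = 2
F(D, S) = 2
(Q + F(2, d))/(-148 + 403) = (-1/114 + 2)/(-148 + 403) = (227/114)/255 = (227/114)*(1/255) = 227/29070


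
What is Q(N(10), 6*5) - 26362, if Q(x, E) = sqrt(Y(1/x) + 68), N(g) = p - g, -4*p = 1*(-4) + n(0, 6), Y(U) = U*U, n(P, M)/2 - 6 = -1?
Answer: -26362 + 2*sqrt(8994)/23 ≈ -26354.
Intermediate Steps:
n(P, M) = 10 (n(P, M) = 12 + 2*(-1) = 12 - 2 = 10)
Y(U) = U**2
p = -3/2 (p = -(1*(-4) + 10)/4 = -(-4 + 10)/4 = -1/4*6 = -3/2 ≈ -1.5000)
N(g) = -3/2 - g
Q(x, E) = sqrt(68 + x**(-2)) (Q(x, E) = sqrt((1/x)**2 + 68) = sqrt(x**(-2) + 68) = sqrt(68 + x**(-2)))
Q(N(10), 6*5) - 26362 = sqrt(68 + (-3/2 - 1*10)**(-2)) - 26362 = sqrt(68 + (-3/2 - 10)**(-2)) - 26362 = sqrt(68 + (-23/2)**(-2)) - 26362 = sqrt(68 + 4/529) - 26362 = sqrt(35976/529) - 26362 = 2*sqrt(8994)/23 - 26362 = -26362 + 2*sqrt(8994)/23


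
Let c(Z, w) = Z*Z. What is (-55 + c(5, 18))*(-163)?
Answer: 4890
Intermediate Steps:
c(Z, w) = Z²
(-55 + c(5, 18))*(-163) = (-55 + 5²)*(-163) = (-55 + 25)*(-163) = -30*(-163) = 4890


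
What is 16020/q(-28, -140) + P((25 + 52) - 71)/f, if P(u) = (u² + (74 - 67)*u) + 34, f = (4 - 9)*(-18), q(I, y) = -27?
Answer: -26644/45 ≈ -592.09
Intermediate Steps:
f = 90 (f = -5*(-18) = 90)
P(u) = 34 + u² + 7*u (P(u) = (u² + 7*u) + 34 = 34 + u² + 7*u)
16020/q(-28, -140) + P((25 + 52) - 71)/f = 16020/(-27) + (34 + ((25 + 52) - 71)² + 7*((25 + 52) - 71))/90 = 16020*(-1/27) + (34 + (77 - 71)² + 7*(77 - 71))*(1/90) = -1780/3 + (34 + 6² + 7*6)*(1/90) = -1780/3 + (34 + 36 + 42)*(1/90) = -1780/3 + 112*(1/90) = -1780/3 + 56/45 = -26644/45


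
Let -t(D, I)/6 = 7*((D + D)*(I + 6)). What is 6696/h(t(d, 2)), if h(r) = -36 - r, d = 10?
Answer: 558/557 ≈ 1.0018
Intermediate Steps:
t(D, I) = -84*D*(6 + I) (t(D, I) = -42*(D + D)*(I + 6) = -42*(2*D)*(6 + I) = -42*2*D*(6 + I) = -84*D*(6 + I))
6696/h(t(d, 2)) = 6696/(-36 - (-84)*10*(6 + 2)) = 6696/(-36 - (-84)*10*8) = 6696/(-36 - 1*(-6720)) = 6696/(-36 + 6720) = 6696/6684 = 6696*(1/6684) = 558/557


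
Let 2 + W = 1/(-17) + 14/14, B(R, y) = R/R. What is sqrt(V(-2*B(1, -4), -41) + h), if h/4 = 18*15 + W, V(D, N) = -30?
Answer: sqrt(302226)/17 ≈ 32.338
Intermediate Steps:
B(R, y) = 1
W = -18/17 (W = -2 + (1/(-17) + 14/14) = -2 + (1*(-1/17) + 14*(1/14)) = -2 + (-1/17 + 1) = -2 + 16/17 = -18/17 ≈ -1.0588)
h = 18288/17 (h = 4*(18*15 - 18/17) = 4*(270 - 18/17) = 4*(4572/17) = 18288/17 ≈ 1075.8)
sqrt(V(-2*B(1, -4), -41) + h) = sqrt(-30 + 18288/17) = sqrt(17778/17) = sqrt(302226)/17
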